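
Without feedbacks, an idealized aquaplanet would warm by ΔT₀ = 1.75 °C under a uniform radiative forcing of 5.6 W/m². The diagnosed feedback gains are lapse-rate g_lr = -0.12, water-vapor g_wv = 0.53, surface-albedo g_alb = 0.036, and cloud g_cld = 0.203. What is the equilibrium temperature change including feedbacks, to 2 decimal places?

Total gain g = -0.12 + 0.53 + 0.036 + 0.203 = 0.649.
Amplification A = 1/(1 − 0.649) = 2.849.
ΔT = 1.75 × 2.849 = 4.99 °C.

4.99 °C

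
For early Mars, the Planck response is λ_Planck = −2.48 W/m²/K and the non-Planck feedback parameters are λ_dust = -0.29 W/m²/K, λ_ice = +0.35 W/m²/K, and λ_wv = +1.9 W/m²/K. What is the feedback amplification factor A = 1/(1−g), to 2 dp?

4.77

Convert to gains: g_dust = -0.29/2.48 = -0.1169; g_ice = 0.35/2.48 = 0.1411; g_wv = 1.9/2.48 = 0.7661.
Total gain g = 0.7903.
A = 1/(1 − 0.7903) = 4.77.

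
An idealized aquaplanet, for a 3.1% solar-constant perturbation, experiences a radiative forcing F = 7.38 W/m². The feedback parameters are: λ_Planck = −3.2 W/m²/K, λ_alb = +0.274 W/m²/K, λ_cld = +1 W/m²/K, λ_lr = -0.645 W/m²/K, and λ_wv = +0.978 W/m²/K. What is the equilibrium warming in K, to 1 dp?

Net feedback parameter λ = (−3.2) + (+0.274) + (+1) + (-0.645) + (+0.978) = -1.593 W/m²/K.
ΔT = −F/λ = −7.38/(-1.593) = 4.6 K.

4.6 K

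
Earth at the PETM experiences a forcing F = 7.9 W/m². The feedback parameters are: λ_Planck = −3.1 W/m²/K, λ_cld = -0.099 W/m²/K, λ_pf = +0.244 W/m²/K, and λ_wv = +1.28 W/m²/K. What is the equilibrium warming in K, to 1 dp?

4.7 K

Net feedback parameter λ = (−3.1) + (-0.099) + (+0.244) + (+1.28) = -1.675 W/m²/K.
ΔT = −F/λ = −7.9/(-1.675) = 4.7 K.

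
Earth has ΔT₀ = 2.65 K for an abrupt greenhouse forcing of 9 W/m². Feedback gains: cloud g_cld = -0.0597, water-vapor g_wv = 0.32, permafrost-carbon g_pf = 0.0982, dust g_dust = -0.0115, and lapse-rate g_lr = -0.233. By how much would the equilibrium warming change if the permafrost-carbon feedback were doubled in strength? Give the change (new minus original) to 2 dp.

0.37 K

Original: g = 0.114, ΔT = 2.65/(1−0.114) = 2.9910 K.
With doubled permafrost-carbon: g' = 0.2122, ΔT' = 2.65/(1−0.2122) = 3.3638 K.
Change = 3.3638 − 2.9910 = 0.37 K.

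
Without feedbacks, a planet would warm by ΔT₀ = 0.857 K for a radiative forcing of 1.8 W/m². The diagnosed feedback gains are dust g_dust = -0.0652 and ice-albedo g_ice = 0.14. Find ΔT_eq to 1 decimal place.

Total gain g = -0.0652 + 0.14 = 0.0748.
Amplification A = 1/(1 − 0.0748) = 1.081.
ΔT = 0.857 × 1.081 = 0.9 K.

0.9 K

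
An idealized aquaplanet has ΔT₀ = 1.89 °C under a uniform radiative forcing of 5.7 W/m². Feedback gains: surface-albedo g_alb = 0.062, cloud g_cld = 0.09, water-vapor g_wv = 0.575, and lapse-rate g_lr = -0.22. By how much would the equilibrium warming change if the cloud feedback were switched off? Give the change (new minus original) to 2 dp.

Original: g = 0.507, ΔT = 1.89/(1−0.507) = 3.8337 °C.
Without cloud: g' = 0.417, ΔT' = 1.89/(1−0.417) = 3.2419 °C.
Change = 3.2419 − 3.8337 = -0.59 °C.

-0.59 °C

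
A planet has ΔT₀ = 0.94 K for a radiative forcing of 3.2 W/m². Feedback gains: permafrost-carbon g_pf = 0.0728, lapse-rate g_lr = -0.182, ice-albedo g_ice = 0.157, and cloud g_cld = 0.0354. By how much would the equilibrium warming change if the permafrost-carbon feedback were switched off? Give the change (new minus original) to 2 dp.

-0.08 K

Original: g = 0.0832, ΔT = 0.94/(1−0.0832) = 1.0253 K.
Without permafrost-carbon: g' = 0.0104, ΔT' = 0.94/(1−0.0104) = 0.9499 K.
Change = 0.9499 − 1.0253 = -0.08 K.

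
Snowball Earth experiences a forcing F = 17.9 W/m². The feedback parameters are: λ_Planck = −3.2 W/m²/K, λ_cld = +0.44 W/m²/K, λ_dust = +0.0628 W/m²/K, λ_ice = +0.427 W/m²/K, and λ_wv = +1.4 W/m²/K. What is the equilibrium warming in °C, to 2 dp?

20.57 °C

Net feedback parameter λ = (−3.2) + (+0.44) + (+0.0628) + (+0.427) + (+1.4) = -0.8702 W/m²/K.
ΔT = −F/λ = −17.9/(-0.8702) = 20.57 °C.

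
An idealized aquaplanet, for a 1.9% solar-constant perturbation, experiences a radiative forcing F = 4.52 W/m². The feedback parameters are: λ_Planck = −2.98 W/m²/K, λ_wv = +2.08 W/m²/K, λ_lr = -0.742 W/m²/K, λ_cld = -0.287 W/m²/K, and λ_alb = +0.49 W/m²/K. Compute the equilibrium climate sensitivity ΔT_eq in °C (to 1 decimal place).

3.1 °C

Net feedback parameter λ = (−2.98) + (+2.08) + (-0.742) + (-0.287) + (+0.49) = -1.439 W/m²/K.
ΔT = −F/λ = −4.52/(-1.439) = 3.1 °C.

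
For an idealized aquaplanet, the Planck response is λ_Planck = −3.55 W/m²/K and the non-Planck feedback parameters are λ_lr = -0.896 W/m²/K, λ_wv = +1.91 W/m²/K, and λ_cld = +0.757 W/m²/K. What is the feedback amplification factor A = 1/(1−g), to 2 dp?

Convert to gains: g_lr = -0.896/3.55 = -0.2524; g_wv = 1.91/3.55 = 0.538; g_cld = 0.757/3.55 = 0.2132.
Total gain g = 0.4988.
A = 1/(1 − 0.4988) = 2.00.

2.00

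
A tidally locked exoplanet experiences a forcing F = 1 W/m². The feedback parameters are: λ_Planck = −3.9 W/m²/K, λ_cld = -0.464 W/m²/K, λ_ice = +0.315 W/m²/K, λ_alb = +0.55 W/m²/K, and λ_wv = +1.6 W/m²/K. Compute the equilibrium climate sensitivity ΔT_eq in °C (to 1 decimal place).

0.5 °C

Net feedback parameter λ = (−3.9) + (-0.464) + (+0.315) + (+0.55) + (+1.6) = -1.899 W/m²/K.
ΔT = −F/λ = −1/(-1.899) = 0.5 °C.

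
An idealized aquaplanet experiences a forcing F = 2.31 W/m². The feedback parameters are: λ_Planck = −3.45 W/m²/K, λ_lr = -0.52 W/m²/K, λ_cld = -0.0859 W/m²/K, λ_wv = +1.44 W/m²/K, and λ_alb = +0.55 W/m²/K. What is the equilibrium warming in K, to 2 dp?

1.12 K

Net feedback parameter λ = (−3.45) + (-0.52) + (-0.0859) + (+1.44) + (+0.55) = -2.0659 W/m²/K.
ΔT = −F/λ = −2.31/(-2.0659) = 1.12 K.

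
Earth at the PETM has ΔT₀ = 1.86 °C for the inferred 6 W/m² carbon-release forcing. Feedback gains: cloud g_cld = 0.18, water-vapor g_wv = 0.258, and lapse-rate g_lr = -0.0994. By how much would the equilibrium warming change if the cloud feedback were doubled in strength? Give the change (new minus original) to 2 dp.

1.05 °C

Original: g = 0.3386, ΔT = 1.86/(1−0.3386) = 2.8122 °C.
With doubled cloud: g' = 0.5186, ΔT' = 1.86/(1−0.5186) = 3.8637 °C.
Change = 3.8637 − 2.8122 = 1.05 °C.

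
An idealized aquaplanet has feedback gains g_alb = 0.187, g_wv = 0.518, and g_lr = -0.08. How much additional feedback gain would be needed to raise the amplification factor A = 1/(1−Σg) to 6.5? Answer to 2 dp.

Current total gain = 0.625.
Target gain for A = 6.5: g* = 1 − 1/6.5 = 0.8462.
Additional gain needed = 0.8462 − 0.625 = 0.22.

0.22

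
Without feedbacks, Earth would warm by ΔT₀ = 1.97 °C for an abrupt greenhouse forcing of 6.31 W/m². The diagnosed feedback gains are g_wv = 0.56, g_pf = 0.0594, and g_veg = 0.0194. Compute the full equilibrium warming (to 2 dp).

5.45 °C

Total gain g = 0.56 + 0.0594 + 0.0194 = 0.6388.
Amplification A = 1/(1 − 0.6388) = 2.769.
ΔT = 1.97 × 2.769 = 5.45 °C.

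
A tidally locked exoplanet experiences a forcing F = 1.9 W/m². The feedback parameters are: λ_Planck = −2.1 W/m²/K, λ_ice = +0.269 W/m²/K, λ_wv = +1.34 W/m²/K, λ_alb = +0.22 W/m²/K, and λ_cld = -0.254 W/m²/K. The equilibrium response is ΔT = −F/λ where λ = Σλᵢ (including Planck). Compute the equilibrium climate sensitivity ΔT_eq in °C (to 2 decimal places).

3.62 °C

Net feedback parameter λ = (−2.1) + (+0.269) + (+1.34) + (+0.22) + (-0.254) = -0.525 W/m²/K.
ΔT = −F/λ = −1.9/(-0.525) = 3.62 °C.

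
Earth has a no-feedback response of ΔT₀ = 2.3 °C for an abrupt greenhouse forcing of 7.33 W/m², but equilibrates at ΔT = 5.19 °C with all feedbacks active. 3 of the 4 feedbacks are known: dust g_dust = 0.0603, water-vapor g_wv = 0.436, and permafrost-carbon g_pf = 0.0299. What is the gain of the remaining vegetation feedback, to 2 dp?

0.03

Amplification A = ΔT/ΔT₀ = 5.19/2.3 = 2.257.
Total gain g = 1 − 1/A = 1 − 1/2.257 = 0.5569.
Known gains sum to 0.0603 + 0.436 + 0.0299 = 0.5262.
g_veg = 0.5569 − 0.5262 = 0.03.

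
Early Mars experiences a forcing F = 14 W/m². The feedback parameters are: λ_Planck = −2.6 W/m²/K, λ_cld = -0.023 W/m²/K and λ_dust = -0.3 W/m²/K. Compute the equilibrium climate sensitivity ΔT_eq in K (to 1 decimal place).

4.8 K

Net feedback parameter λ = (−2.6) + (-0.023) + (-0.3) = -2.923 W/m²/K.
ΔT = −F/λ = −14/(-2.923) = 4.8 K.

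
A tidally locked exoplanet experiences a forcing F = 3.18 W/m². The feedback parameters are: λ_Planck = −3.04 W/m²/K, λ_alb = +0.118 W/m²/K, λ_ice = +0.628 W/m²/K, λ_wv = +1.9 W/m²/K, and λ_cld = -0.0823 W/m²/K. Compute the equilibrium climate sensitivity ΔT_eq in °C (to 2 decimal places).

6.68 °C

Net feedback parameter λ = (−3.04) + (+0.118) + (+0.628) + (+1.9) + (-0.0823) = -0.4763 W/m²/K.
ΔT = −F/λ = −3.18/(-0.4763) = 6.68 °C.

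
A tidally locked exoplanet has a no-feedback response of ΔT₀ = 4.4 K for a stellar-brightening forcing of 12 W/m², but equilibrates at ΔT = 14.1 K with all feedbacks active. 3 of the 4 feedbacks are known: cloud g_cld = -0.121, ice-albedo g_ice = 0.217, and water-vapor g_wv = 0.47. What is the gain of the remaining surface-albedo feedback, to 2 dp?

0.12

Amplification A = ΔT/ΔT₀ = 14.1/4.4 = 3.205.
Total gain g = 1 − 1/A = 1 − 1/3.205 = 0.688.
Known gains sum to -0.121 + 0.217 + 0.47 = 0.566.
g_alb = 0.688 − 0.566 = 0.12.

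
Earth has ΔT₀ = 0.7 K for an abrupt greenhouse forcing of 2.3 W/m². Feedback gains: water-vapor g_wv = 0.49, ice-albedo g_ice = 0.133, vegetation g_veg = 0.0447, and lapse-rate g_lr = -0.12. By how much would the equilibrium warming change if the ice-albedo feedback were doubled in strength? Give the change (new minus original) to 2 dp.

Original: g = 0.5477, ΔT = 0.7/(1−0.5477) = 1.5476 K.
With doubled ice-albedo: g' = 0.6807, ΔT' = 0.7/(1−0.6807) = 2.1923 K.
Change = 2.1923 − 1.5476 = 0.64 K.

0.64 K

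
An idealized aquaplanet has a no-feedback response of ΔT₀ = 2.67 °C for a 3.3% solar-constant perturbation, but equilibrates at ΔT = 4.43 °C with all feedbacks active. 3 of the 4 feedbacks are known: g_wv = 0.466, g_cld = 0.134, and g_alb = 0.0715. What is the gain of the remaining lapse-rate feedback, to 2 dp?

Amplification A = ΔT/ΔT₀ = 4.43/2.67 = 1.659.
Total gain g = 1 − 1/A = 1 − 1/1.659 = 0.3972.
Known gains sum to 0.466 + 0.134 + 0.0715 = 0.6715.
g_lr = 0.3972 − 0.6715 = -0.27.

-0.27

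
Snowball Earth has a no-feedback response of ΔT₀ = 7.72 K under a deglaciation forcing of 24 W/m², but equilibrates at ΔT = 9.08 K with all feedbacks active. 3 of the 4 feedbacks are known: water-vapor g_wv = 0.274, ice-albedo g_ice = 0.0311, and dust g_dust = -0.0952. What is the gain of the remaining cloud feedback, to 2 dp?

-0.06

Amplification A = ΔT/ΔT₀ = 9.08/7.72 = 1.176.
Total gain g = 1 − 1/A = 1 − 1/1.176 = 0.1497.
Known gains sum to 0.274 + 0.0311 − 0.0952 = 0.2099.
g_cld = 0.1497 − 0.2099 = -0.06.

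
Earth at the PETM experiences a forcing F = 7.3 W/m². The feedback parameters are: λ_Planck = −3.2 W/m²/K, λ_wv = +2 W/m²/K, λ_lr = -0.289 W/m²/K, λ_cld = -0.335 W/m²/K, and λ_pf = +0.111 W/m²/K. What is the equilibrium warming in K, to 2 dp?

Net feedback parameter λ = (−3.2) + (+2) + (-0.289) + (-0.335) + (+0.111) = -1.713 W/m²/K.
ΔT = −F/λ = −7.3/(-1.713) = 4.26 K.

4.26 K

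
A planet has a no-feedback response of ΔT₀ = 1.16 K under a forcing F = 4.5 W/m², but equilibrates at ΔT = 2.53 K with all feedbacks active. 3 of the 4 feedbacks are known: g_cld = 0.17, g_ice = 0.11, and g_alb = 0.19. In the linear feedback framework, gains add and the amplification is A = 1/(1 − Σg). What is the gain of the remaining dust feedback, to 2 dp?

Amplification A = ΔT/ΔT₀ = 2.53/1.16 = 2.181.
Total gain g = 1 − 1/A = 1 − 1/2.181 = 0.5415.
Known gains sum to 0.17 + 0.11 + 0.19 = 0.47.
g_dust = 0.5415 − 0.47 = 0.07.

0.07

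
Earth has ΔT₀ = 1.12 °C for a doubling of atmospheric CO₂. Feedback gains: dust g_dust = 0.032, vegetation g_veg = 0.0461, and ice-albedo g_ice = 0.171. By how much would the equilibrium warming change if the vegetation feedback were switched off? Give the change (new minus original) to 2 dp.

Original: g = 0.2491, ΔT = 1.12/(1−0.2491) = 1.4915 °C.
Without vegetation: g' = 0.203, ΔT' = 1.12/(1−0.203) = 1.4053 °C.
Change = 1.4053 − 1.4915 = -0.09 °C.

-0.09 °C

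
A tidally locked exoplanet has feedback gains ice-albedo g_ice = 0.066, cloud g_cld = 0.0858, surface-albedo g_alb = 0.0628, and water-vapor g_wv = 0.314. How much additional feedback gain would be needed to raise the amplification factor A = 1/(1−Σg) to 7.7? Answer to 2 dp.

0.34

Current total gain = 0.5286.
Target gain for A = 7.7: g* = 1 − 1/7.7 = 0.8701.
Additional gain needed = 0.8701 − 0.5286 = 0.34.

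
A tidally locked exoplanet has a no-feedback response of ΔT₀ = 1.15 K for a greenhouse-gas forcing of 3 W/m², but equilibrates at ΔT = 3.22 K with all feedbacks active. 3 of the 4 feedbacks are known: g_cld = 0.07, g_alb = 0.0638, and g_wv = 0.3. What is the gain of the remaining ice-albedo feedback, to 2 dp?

Amplification A = ΔT/ΔT₀ = 3.22/1.15 = 2.8.
Total gain g = 1 − 1/A = 1 − 1/2.8 = 0.6429.
Known gains sum to 0.07 + 0.0638 + 0.3 = 0.4338.
g_ice = 0.6429 − 0.4338 = 0.21.

0.21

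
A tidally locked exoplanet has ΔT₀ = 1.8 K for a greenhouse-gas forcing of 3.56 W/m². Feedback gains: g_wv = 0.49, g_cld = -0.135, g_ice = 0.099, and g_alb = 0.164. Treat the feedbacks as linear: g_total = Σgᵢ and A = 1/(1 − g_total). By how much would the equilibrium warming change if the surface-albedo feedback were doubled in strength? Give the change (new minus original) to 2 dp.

3.54 K

Original: g = 0.618, ΔT = 1.8/(1−0.618) = 4.7120 K.
With doubled surface-albedo: g' = 0.782, ΔT' = 1.8/(1−0.782) = 8.2569 K.
Change = 8.2569 − 4.7120 = 3.54 K.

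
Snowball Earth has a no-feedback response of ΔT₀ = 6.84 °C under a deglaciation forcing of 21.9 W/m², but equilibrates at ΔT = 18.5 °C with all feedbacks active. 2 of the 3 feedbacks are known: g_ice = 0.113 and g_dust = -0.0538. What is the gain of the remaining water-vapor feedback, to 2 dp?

0.57

Amplification A = ΔT/ΔT₀ = 18.5/6.84 = 2.705.
Total gain g = 1 − 1/A = 1 − 1/2.705 = 0.6303.
Known gains sum to 0.113 − 0.0538 = 0.0592.
g_wv = 0.6303 − 0.0592 = 0.57.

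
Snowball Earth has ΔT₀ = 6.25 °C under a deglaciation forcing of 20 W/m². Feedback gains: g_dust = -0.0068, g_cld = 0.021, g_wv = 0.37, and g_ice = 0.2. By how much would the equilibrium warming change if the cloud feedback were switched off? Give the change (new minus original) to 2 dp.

-0.72 °C

Original: g = 0.5842, ΔT = 6.25/(1−0.5842) = 15.0313 °C.
Without cloud: g' = 0.5632, ΔT' = 6.25/(1−0.5632) = 14.3086 °C.
Change = 14.3086 − 15.0313 = -0.72 °C.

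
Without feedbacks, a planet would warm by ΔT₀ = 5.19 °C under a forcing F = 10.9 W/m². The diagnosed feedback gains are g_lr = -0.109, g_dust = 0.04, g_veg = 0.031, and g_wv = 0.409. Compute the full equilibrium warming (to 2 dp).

Total gain g = -0.109 + 0.04 + 0.031 + 0.409 = 0.371.
Amplification A = 1/(1 − 0.371) = 1.59.
ΔT = 5.19 × 1.59 = 8.25 °C.

8.25 °C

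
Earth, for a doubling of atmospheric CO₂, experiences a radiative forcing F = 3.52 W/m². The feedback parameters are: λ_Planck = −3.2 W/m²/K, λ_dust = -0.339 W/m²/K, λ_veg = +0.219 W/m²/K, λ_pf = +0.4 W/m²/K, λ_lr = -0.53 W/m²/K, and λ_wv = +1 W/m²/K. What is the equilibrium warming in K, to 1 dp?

1.4 K

Net feedback parameter λ = (−3.2) + (-0.339) + (+0.219) + (+0.4) + (-0.53) + (+1) = -2.45 W/m²/K.
ΔT = −F/λ = −3.52/(-2.45) = 1.4 K.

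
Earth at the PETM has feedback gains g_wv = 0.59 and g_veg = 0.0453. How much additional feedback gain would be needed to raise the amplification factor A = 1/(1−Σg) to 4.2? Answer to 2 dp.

Current total gain = 0.6353.
Target gain for A = 4.2: g* = 1 − 1/4.2 = 0.7619.
Additional gain needed = 0.7619 − 0.6353 = 0.13.

0.13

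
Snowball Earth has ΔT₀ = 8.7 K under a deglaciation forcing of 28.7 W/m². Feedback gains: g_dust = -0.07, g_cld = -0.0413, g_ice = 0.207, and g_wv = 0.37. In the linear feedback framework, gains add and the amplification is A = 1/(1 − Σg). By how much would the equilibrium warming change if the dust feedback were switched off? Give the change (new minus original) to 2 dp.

2.45 K

Original: g = 0.4657, ΔT = 8.7/(1−0.4657) = 16.2830 K.
Without dust: g' = 0.5357, ΔT' = 8.7/(1−0.5357) = 18.7379 K.
Change = 18.7379 − 16.2830 = 2.45 K.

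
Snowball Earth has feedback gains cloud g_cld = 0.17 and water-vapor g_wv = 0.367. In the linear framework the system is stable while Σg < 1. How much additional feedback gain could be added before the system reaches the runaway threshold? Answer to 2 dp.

0.46

Current total gain = 0.17 + 0.367 = 0.537.
Margin to runaway = 1 − 0.537 = 0.46.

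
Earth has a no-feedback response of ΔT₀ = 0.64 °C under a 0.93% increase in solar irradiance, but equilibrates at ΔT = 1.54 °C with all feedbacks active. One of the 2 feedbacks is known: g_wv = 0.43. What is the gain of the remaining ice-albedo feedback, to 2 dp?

0.15

Amplification A = ΔT/ΔT₀ = 1.54/0.64 = 2.406.
Total gain g = 1 − 1/A = 1 − 1/2.406 = 0.5844.
The known gain is 0.43.
g_ice = 0.5844 − 0.43 = 0.15.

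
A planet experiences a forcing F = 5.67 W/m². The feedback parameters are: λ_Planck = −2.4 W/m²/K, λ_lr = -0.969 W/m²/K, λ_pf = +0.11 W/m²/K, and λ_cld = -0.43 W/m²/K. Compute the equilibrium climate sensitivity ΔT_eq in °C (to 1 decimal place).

Net feedback parameter λ = (−2.4) + (-0.969) + (+0.11) + (-0.43) = -3.689 W/m²/K.
ΔT = −F/λ = −5.67/(-3.689) = 1.5 °C.

1.5 °C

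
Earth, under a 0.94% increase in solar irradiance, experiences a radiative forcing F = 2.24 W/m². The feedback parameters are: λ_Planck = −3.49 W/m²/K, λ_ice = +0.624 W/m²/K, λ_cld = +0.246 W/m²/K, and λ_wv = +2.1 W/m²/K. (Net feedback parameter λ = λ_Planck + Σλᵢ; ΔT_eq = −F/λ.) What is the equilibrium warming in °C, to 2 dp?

Net feedback parameter λ = (−3.49) + (+0.624) + (+0.246) + (+2.1) = -0.52 W/m²/K.
ΔT = −F/λ = −2.24/(-0.52) = 4.31 °C.

4.31 °C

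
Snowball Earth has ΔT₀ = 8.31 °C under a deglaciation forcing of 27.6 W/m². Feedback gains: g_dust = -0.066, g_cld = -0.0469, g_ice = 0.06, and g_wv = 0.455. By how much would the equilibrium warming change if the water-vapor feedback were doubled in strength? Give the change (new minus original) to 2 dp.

44.25 °C

Original: g = 0.4021, ΔT = 8.31/(1−0.4021) = 13.8986 °C.
With doubled water-vapor: g' = 0.8571, ΔT' = 8.31/(1−0.8571) = 58.1526 °C.
Change = 58.1526 − 13.8986 = 44.25 °C.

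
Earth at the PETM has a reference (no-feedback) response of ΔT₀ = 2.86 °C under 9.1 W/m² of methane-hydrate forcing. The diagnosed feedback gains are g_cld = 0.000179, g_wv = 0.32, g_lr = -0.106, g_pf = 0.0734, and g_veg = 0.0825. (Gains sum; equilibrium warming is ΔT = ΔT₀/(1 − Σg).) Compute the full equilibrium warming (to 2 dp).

4.54 °C

Total gain g = 0.000179 + 0.32 − 0.106 + 0.0734 + 0.0825 = 0.370079.
Amplification A = 1/(1 − 0.370079) = 1.588.
ΔT = 2.86 × 1.588 = 4.54 °C.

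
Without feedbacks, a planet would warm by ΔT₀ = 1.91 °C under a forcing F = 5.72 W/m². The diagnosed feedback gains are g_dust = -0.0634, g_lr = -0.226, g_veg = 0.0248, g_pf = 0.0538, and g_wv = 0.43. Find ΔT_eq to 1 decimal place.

Total gain g = -0.0634 − 0.226 + 0.0248 + 0.0538 + 0.43 = 0.2192.
Amplification A = 1/(1 − 0.2192) = 1.281.
ΔT = 1.91 × 1.281 = 2.4 °C.

2.4 °C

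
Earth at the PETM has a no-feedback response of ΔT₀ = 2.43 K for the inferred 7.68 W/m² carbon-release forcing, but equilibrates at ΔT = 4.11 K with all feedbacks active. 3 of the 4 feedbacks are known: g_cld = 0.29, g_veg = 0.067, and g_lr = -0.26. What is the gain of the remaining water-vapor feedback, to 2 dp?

Amplification A = ΔT/ΔT₀ = 4.11/2.43 = 1.691.
Total gain g = 1 − 1/A = 1 − 1/1.691 = 0.4086.
Known gains sum to 0.29 + 0.067 − 0.26 = 0.097.
g_wv = 0.4086 − 0.097 = 0.31.

0.31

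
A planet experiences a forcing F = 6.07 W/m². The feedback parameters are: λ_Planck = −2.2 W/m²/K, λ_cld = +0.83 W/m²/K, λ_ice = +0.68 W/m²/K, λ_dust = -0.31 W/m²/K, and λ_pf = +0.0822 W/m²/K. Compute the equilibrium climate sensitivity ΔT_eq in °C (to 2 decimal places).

6.61 °C

Net feedback parameter λ = (−2.2) + (+0.83) + (+0.68) + (-0.31) + (+0.0822) = -0.9178 W/m²/K.
ΔT = −F/λ = −6.07/(-0.9178) = 6.61 °C.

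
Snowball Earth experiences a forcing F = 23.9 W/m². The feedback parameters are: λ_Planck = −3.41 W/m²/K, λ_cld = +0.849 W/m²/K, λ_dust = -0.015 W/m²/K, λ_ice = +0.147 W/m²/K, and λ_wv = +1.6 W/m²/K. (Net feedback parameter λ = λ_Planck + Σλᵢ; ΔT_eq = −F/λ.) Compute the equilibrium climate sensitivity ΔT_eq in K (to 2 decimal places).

Net feedback parameter λ = (−3.41) + (+0.849) + (-0.015) + (+0.147) + (+1.6) = -0.829 W/m²/K.
ΔT = −F/λ = −23.9/(-0.829) = 28.83 K.

28.83 K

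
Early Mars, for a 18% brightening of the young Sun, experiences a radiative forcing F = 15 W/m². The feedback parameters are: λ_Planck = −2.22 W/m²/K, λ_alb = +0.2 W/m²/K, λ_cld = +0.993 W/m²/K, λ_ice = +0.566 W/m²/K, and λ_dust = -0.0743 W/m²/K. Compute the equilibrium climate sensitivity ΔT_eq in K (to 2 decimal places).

28.02 K

Net feedback parameter λ = (−2.22) + (+0.2) + (+0.993) + (+0.566) + (-0.0743) = -0.5353 W/m²/K.
ΔT = −F/λ = −15/(-0.5353) = 28.02 K.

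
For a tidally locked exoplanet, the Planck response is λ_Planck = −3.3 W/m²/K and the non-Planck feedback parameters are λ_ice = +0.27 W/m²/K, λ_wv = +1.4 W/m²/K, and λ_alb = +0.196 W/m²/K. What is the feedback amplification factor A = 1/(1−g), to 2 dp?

Convert to gains: g_ice = 0.27/3.3 = 0.08182; g_wv = 1.4/3.3 = 0.4242; g_alb = 0.196/3.3 = 0.05939.
Total gain g = 0.56541.
A = 1/(1 − 0.56541) = 2.30.

2.30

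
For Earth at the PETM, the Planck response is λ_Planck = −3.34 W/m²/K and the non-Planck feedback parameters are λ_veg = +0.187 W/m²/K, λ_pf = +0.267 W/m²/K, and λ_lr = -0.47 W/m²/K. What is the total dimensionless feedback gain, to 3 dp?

-0.005

Convert to gains: g_veg = 0.187/3.34 = 0.05599; g_pf = 0.267/3.34 = 0.07994; g_lr = -0.47/3.34 = -0.1407.
Total gain g = -0.00477.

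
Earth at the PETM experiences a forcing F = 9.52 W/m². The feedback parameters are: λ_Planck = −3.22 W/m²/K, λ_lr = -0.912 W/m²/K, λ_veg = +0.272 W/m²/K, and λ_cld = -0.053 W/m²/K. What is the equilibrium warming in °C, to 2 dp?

2.43 °C

Net feedback parameter λ = (−3.22) + (-0.912) + (+0.272) + (-0.053) = -3.913 W/m²/K.
ΔT = −F/λ = −9.52/(-3.913) = 2.43 °C.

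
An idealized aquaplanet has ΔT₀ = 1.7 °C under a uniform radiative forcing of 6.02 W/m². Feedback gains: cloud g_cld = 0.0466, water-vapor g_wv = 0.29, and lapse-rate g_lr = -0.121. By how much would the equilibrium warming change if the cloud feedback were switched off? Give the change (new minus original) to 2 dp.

-0.12 °C

Original: g = 0.2156, ΔT = 1.7/(1−0.2156) = 2.1673 °C.
Without cloud: g' = 0.169, ΔT' = 1.7/(1−0.169) = 2.0457 °C.
Change = 2.0457 − 2.1673 = -0.12 °C.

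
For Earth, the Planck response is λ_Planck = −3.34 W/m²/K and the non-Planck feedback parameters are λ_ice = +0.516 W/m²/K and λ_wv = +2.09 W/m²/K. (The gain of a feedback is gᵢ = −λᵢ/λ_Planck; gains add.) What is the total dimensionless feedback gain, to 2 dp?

0.78

Convert to gains: g_ice = 0.516/3.34 = 0.1545; g_wv = 2.09/3.34 = 0.6257.
Total gain g = 0.7802.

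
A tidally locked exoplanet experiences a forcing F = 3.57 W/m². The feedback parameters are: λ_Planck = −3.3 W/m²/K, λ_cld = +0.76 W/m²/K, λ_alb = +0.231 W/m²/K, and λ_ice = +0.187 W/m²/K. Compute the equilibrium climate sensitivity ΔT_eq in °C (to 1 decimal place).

Net feedback parameter λ = (−3.3) + (+0.76) + (+0.231) + (+0.187) = -2.122 W/m²/K.
ΔT = −F/λ = −3.57/(-2.122) = 1.7 °C.

1.7 °C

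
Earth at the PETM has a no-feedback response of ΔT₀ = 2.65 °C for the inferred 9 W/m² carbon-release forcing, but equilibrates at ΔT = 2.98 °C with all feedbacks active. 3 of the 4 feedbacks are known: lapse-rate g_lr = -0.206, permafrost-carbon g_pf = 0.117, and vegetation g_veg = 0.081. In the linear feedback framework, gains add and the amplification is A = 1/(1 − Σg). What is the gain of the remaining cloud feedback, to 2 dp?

0.12

Amplification A = ΔT/ΔT₀ = 2.98/2.65 = 1.125.
Total gain g = 1 − 1/A = 1 − 1/1.125 = 0.1111.
Known gains sum to -0.206 + 0.117 + 0.081 = -0.008.
g_cld = 0.1111 + 0.008 = 0.12.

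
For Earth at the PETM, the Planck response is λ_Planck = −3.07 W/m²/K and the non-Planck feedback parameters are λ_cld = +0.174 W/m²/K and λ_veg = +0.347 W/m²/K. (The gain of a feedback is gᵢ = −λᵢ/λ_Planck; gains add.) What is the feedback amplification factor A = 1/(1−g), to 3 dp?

Convert to gains: g_cld = 0.174/3.07 = 0.05668; g_veg = 0.347/3.07 = 0.113.
Total gain g = 0.16968.
A = 1/(1 − 0.16968) = 1.204.

1.204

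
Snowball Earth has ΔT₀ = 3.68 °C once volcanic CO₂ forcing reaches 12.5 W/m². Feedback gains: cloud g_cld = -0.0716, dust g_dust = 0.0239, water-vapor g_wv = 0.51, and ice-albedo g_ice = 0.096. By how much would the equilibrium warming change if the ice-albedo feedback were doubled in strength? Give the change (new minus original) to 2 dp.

Original: g = 0.5583, ΔT = 3.68/(1−0.5583) = 8.3314 °C.
With doubled ice-albedo: g' = 0.6543, ΔT' = 3.68/(1−0.6543) = 10.6451 °C.
Change = 10.6451 − 8.3314 = 2.31 °C.

2.31 °C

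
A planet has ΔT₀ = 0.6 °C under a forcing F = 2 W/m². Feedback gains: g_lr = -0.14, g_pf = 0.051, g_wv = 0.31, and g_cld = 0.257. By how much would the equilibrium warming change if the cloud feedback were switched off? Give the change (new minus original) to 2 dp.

Original: g = 0.478, ΔT = 0.6/(1−0.478) = 1.1494 °C.
Without cloud: g' = 0.221, ΔT' = 0.6/(1−0.221) = 0.7702 °C.
Change = 0.7702 − 1.1494 = -0.38 °C.

-0.38 °C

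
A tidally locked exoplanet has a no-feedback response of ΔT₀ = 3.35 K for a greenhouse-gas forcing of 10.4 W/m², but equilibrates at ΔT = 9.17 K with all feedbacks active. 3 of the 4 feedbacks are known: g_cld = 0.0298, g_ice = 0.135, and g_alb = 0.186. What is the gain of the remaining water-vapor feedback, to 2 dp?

Amplification A = ΔT/ΔT₀ = 9.17/3.35 = 2.737.
Total gain g = 1 − 1/A = 1 − 1/2.737 = 0.6346.
Known gains sum to 0.0298 + 0.135 + 0.186 = 0.3508.
g_wv = 0.6346 − 0.3508 = 0.28.

0.28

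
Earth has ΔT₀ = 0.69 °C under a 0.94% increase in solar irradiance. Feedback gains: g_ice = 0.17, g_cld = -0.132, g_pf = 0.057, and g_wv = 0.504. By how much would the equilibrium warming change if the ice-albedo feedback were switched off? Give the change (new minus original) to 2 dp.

-0.51 °C

Original: g = 0.599, ΔT = 0.69/(1−0.599) = 1.7207 °C.
Without ice-albedo: g' = 0.429, ΔT' = 0.69/(1−0.429) = 1.2084 °C.
Change = 1.2084 − 1.7207 = -0.51 °C.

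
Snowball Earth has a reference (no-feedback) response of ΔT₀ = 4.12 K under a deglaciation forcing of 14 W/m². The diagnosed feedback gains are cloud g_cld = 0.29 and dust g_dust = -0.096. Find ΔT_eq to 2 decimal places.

5.11 K

Total gain g = 0.29 − 0.096 = 0.194.
Amplification A = 1/(1 − 0.194) = 1.241.
ΔT = 4.12 × 1.241 = 5.11 K.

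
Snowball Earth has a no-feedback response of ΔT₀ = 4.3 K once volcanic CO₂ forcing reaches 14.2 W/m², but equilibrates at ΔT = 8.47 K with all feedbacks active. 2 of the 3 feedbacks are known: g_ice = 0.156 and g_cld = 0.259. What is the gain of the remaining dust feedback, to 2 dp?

0.08

Amplification A = ΔT/ΔT₀ = 8.47/4.3 = 1.97.
Total gain g = 1 − 1/A = 1 − 1/1.97 = 0.4924.
Known gains sum to 0.156 + 0.259 = 0.415.
g_dust = 0.4924 − 0.415 = 0.08.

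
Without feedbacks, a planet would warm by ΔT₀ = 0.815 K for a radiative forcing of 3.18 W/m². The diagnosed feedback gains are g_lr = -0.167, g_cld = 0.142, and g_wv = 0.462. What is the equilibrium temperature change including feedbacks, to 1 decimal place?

1.4 K

Total gain g = -0.167 + 0.142 + 0.462 = 0.437.
Amplification A = 1/(1 − 0.437) = 1.776.
ΔT = 0.815 × 1.776 = 1.4 K.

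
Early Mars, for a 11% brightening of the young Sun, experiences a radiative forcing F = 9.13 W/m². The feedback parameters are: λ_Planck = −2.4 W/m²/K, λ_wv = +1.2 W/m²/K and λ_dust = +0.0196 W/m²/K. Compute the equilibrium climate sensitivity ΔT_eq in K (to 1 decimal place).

7.7 K

Net feedback parameter λ = (−2.4) + (+1.2) + (+0.0196) = -1.1804 W/m²/K.
ΔT = −F/λ = −9.13/(-1.1804) = 7.7 K.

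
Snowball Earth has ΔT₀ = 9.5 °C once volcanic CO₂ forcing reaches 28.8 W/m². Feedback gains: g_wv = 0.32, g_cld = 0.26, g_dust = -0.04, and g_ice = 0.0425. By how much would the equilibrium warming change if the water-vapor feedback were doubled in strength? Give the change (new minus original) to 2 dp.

Original: g = 0.5825, ΔT = 9.5/(1−0.5825) = 22.7545 °C.
With doubled water-vapor: g' = 0.9025, ΔT' = 9.5/(1−0.9025) = 97.4359 °C.
Change = 97.4359 − 22.7545 = 74.68 °C.

74.68 °C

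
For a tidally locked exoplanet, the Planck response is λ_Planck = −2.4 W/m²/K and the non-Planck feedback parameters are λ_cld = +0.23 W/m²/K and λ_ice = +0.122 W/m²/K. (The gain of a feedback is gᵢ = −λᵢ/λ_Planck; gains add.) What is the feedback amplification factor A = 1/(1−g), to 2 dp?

1.17

Convert to gains: g_cld = 0.23/2.4 = 0.09583; g_ice = 0.122/2.4 = 0.05083.
Total gain g = 0.14666.
A = 1/(1 − 0.14666) = 1.17.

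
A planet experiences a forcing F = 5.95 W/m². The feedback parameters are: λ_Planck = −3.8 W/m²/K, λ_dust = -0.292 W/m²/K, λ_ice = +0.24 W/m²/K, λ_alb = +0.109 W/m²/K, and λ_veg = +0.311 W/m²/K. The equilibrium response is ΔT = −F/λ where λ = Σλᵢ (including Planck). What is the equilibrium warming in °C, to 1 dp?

Net feedback parameter λ = (−3.8) + (-0.292) + (+0.24) + (+0.109) + (+0.311) = -3.432 W/m²/K.
ΔT = −F/λ = −5.95/(-3.432) = 1.7 °C.

1.7 °C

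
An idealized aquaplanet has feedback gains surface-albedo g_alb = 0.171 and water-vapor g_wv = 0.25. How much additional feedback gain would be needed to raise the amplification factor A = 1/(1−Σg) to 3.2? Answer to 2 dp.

0.27

Current total gain = 0.421.
Target gain for A = 3.2: g* = 1 − 1/3.2 = 0.6875.
Additional gain needed = 0.6875 − 0.421 = 0.27.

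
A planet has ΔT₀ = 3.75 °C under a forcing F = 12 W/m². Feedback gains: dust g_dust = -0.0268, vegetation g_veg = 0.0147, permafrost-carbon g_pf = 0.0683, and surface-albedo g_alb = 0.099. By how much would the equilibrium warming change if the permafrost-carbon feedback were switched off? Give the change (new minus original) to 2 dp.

Original: g = 0.1552, ΔT = 3.75/(1−0.1552) = 4.4389 °C.
Without permafrost-carbon: g' = 0.0869, ΔT' = 3.75/(1−0.0869) = 4.1069 °C.
Change = 4.1069 − 4.4389 = -0.33 °C.

-0.33 °C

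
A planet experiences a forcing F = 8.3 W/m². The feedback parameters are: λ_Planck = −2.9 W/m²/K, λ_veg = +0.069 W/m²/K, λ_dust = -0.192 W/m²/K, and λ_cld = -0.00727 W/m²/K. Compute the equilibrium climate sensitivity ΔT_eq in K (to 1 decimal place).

Net feedback parameter λ = (−2.9) + (+0.069) + (-0.192) + (-0.00727) = -3.03027 W/m²/K.
ΔT = −F/λ = −8.3/(-3.03027) = 2.7 K.

2.7 K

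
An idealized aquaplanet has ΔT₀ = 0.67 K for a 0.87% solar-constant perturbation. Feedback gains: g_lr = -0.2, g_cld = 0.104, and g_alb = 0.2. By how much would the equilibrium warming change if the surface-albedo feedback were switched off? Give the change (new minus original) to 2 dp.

Original: g = 0.104, ΔT = 0.67/(1−0.104) = 0.7478 K.
Without surface-albedo: g' = -0.096, ΔT' = 0.67/(1+0.096) = 0.6113 K.
Change = 0.6113 − 0.7478 = -0.14 K.

-0.14 K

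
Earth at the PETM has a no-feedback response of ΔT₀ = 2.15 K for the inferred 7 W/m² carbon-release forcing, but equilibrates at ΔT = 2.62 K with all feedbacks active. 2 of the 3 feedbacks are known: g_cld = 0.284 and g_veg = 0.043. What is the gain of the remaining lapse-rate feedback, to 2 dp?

Amplification A = ΔT/ΔT₀ = 2.62/2.15 = 1.219.
Total gain g = 1 − 1/A = 1 − 1/1.219 = 0.1797.
Known gains sum to 0.284 + 0.043 = 0.327.
g_lr = 0.1797 − 0.327 = -0.15.

-0.15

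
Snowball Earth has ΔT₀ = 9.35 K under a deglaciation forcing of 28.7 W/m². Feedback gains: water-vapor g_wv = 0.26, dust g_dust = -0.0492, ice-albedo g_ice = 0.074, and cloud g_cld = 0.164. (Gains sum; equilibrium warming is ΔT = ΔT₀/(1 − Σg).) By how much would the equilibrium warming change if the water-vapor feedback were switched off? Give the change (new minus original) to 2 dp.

-5.44 K

Original: g = 0.4488, ΔT = 9.35/(1−0.4488) = 16.9630 K.
Without water-vapor: g' = 0.1888, ΔT' = 9.35/(1−0.1888) = 11.5261 K.
Change = 11.5261 − 16.9630 = -5.44 K.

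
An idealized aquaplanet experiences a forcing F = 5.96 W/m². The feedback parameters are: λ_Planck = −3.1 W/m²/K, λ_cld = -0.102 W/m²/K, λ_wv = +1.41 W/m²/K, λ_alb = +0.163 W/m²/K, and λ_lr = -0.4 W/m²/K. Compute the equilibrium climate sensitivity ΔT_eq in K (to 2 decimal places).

Net feedback parameter λ = (−3.1) + (-0.102) + (+1.41) + (+0.163) + (-0.4) = -2.029 W/m²/K.
ΔT = −F/λ = −5.96/(-2.029) = 2.94 K.

2.94 K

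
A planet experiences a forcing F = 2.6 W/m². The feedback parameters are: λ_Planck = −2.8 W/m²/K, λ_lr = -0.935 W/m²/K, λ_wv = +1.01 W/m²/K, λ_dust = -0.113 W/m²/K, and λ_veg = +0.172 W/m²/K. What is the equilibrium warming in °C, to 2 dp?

Net feedback parameter λ = (−2.8) + (-0.935) + (+1.01) + (-0.113) + (+0.172) = -2.666 W/m²/K.
ΔT = −F/λ = −2.6/(-2.666) = 0.98 °C.

0.98 °C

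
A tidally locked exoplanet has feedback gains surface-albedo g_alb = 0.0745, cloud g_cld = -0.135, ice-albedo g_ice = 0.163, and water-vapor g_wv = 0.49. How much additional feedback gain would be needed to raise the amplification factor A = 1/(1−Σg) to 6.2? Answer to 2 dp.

0.25

Current total gain = 0.5925.
Target gain for A = 6.2: g* = 1 − 1/6.2 = 0.8387.
Additional gain needed = 0.8387 − 0.5925 = 0.25.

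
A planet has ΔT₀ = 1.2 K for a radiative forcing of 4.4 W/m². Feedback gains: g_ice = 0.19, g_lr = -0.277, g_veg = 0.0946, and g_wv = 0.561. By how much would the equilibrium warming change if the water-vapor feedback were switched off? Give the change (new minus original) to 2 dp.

Original: g = 0.5686, ΔT = 1.2/(1−0.5686) = 2.7816 K.
Without water-vapor: g' = 0.0076, ΔT' = 1.2/(1−0.0076) = 1.2092 K.
Change = 1.2092 − 2.7816 = -1.57 K.

-1.57 K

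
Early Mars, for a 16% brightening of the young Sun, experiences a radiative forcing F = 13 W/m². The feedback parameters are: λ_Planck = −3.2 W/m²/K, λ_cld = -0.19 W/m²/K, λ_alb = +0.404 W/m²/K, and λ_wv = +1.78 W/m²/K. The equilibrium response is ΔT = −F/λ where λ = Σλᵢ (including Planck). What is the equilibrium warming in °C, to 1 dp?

Net feedback parameter λ = (−3.2) + (-0.19) + (+0.404) + (+1.78) = -1.206 W/m²/K.
ΔT = −F/λ = −13/(-1.206) = 10.8 °C.

10.8 °C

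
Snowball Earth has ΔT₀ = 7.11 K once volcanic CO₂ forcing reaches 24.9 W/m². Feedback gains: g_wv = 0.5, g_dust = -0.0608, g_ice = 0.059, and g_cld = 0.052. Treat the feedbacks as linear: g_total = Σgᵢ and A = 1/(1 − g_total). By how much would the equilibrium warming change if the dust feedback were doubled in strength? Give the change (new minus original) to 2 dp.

Original: g = 0.5502, ΔT = 7.11/(1−0.5502) = 15.8070 K.
With doubled dust: g' = 0.4894, ΔT' = 7.11/(1−0.4894) = 13.9248 K.
Change = 13.9248 − 15.8070 = -1.88 K.

-1.88 K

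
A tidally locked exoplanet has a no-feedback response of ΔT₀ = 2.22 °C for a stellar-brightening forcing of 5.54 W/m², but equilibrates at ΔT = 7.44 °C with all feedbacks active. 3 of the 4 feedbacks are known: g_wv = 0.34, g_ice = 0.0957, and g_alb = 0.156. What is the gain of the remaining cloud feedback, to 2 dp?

Amplification A = ΔT/ΔT₀ = 7.44/2.22 = 3.351.
Total gain g = 1 − 1/A = 1 − 1/3.351 = 0.7016.
Known gains sum to 0.34 + 0.0957 + 0.156 = 0.5917.
g_cld = 0.7016 − 0.5917 = 0.11.

0.11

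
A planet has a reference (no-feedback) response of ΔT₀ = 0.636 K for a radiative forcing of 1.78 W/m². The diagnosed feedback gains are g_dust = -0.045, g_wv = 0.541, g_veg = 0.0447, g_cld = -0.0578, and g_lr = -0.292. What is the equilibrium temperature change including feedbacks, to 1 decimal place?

Total gain g = -0.045 + 0.541 + 0.0447 − 0.0578 − 0.292 = 0.1909.
Amplification A = 1/(1 − 0.1909) = 1.236.
ΔT = 0.636 × 1.236 = 0.8 K.

0.8 K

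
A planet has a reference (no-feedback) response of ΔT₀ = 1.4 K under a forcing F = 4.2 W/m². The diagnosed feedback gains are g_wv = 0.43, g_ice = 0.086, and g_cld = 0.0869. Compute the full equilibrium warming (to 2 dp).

Total gain g = 0.43 + 0.086 + 0.0869 = 0.6029.
Amplification A = 1/(1 − 0.6029) = 2.518.
ΔT = 1.4 × 2.518 = 3.53 K.

3.53 K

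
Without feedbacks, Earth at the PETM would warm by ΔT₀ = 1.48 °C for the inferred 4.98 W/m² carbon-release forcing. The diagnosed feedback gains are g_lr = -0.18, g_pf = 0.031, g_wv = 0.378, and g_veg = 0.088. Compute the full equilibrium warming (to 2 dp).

Total gain g = -0.18 + 0.031 + 0.378 + 0.088 = 0.317.
Amplification A = 1/(1 − 0.317) = 1.464.
ΔT = 1.48 × 1.464 = 2.17 °C.

2.17 °C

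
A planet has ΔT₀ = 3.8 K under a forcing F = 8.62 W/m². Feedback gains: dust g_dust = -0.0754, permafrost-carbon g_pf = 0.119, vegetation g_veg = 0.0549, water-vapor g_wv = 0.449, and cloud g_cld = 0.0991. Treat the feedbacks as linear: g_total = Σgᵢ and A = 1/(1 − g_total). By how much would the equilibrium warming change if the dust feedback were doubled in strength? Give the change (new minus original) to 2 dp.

-1.89 K

Original: g = 0.6466, ΔT = 3.8/(1−0.6466) = 10.7527 K.
With doubled dust: g' = 0.5712, ΔT' = 3.8/(1−0.5712) = 8.8619 K.
Change = 8.8619 − 10.7527 = -1.89 K.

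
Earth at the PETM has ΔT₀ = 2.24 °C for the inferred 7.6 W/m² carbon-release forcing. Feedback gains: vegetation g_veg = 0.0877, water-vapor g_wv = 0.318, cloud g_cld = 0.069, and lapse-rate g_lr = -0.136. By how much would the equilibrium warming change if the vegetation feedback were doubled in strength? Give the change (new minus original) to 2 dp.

0.52 °C

Original: g = 0.3387, ΔT = 2.24/(1−0.3387) = 3.3873 °C.
With doubled vegetation: g' = 0.4264, ΔT' = 2.24/(1−0.4264) = 3.9052 °C.
Change = 3.9052 − 3.3873 = 0.52 °C.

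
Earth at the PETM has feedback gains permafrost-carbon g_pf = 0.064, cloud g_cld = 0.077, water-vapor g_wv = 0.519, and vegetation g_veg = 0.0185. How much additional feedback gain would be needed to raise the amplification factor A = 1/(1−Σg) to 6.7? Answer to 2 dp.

0.17

Current total gain = 0.6785.
Target gain for A = 6.7: g* = 1 − 1/6.7 = 0.8507.
Additional gain needed = 0.8507 − 0.6785 = 0.17.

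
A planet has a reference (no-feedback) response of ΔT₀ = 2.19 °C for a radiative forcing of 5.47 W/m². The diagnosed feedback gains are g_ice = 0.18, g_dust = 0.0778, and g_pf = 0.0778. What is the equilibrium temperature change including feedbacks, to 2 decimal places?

3.30 °C

Total gain g = 0.18 + 0.0778 + 0.0778 = 0.3356.
Amplification A = 1/(1 − 0.3356) = 1.505.
ΔT = 2.19 × 1.505 = 3.30 °C.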